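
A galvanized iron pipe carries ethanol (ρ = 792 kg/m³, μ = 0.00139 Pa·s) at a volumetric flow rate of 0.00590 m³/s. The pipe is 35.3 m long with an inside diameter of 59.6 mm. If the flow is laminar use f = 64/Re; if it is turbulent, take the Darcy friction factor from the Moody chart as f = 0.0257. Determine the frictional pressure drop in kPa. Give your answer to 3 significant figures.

ΔP ≈ 27.0 kPa

Cross-sectional area A = πD²/4 = π(0.0596)²/4 = 0.00279 m²; mean velocity V = Q/A = 0.0059/0.00279 = 2.115 m/s.
Reynolds number Re = ρVD/μ = 792 · 2.115 · 0.0596 / 0.00139 = 7.182e+04.
Re > 4000 → turbulent; use the Moody-chart value f = 0.0257.
Darcy-Weisbach: ΔP = f(L/D)(ρV²/2) = 0.0257·(35.3/0.0596)·(792·2.115²/2) = 0.0257·592.3·1771 = 2.696e+04 Pa.
ΔP = 2.696e+04 Pa = 27.0 kPa.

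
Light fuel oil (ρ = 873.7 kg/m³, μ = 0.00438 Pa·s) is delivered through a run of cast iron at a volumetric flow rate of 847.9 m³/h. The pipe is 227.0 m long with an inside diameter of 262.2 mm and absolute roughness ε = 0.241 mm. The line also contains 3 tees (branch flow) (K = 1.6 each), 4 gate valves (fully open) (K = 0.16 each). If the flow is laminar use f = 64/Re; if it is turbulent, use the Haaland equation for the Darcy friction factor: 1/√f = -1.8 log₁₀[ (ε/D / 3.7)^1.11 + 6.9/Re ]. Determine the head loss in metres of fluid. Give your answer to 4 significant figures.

Q = 847.9 m³/h = 847.9/3600 = 0.2355 m³/s.
Cross-sectional area A = πD²/4 = π(0.2622)²/4 = 0.054 m²; mean velocity V = Q/A = 0.2355/0.054 = 4.362 m/s.
Reynolds number Re = ρVD/μ = 873.7 · 4.362 · 0.2622 / 0.00438 = 2.281e+05.
Re > 4000 → turbulent. Relative roughness ε/D = 0.000241/0.2622 = 0.000919. Haaland: 1/√f = -1.8 log₁₀[(0.000919/3.7)^1.11 + 6.9/2.281e+05] = -1.8 log₁₀[9.97e-05 + 3.02e-05] = 6.995, so f = 0.02044.
Total minor-loss coefficient ΣK = 3·1.6 + 4·0.16 = 5.44.
ΔP = [f·L/D + ΣK]·(ρV²/2) = [0.02044·227/0.2622 + 5.44]·(873.7·4.362²/2) = [17.69 + 5.44]·8312 = 1.923e+05 Pa.
Head loss h_f = ΔP/(ρg) = 1.923e+05/(873.7·9.81) = 22.43 m.

h_f ≈ 22.43 m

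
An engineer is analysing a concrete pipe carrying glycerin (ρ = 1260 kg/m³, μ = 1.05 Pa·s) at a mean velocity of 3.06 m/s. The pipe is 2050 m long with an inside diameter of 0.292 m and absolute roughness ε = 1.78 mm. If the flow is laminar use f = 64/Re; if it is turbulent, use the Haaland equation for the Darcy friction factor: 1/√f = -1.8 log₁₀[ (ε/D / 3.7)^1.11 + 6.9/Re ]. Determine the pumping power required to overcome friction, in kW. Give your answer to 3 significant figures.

P ≈ 507 kW

Reynolds number Re = ρVD/μ = 1260 · 3.06 · 0.292 / 1.05 = 1072.
Re < 2300 → laminar flow, so f = 64/Re = 64/1072 = 0.05969 (the turbulent correlation is not needed).
Darcy-Weisbach: ΔP = f(L/D)(ρV²/2) = 0.05969·(2050/0.292)·(1260·3.06²/2) = 0.05969·7021·5899 = 2.472e+06 Pa.
Q = V·A = 3.06·0.06697 = 0.2049 m³/s.
Pumping power P = QΔP = 0.2049·2.472e+06 = 506600 W = 507 kW.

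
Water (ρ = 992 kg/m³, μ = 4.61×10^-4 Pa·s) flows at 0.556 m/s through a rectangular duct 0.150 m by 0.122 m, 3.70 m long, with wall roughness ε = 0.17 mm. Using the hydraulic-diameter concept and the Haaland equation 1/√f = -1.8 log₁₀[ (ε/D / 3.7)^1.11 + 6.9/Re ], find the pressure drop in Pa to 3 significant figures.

Hydraulic diameter D_h = 4A/P = 4·(0.15·0.122)/(2·(0.15+0.122)) = 0.0732/0.544 = 0.1346 m.
Re = ρVD_h/μ = 992·0.556·0.1346/0.000461 = 1.61e+05.
ε/D_h = 0.00017/0.1346 = 0.00126; Haaland gives 1/√f = -1.8 log₁₀[0.000142+4.29e-05] = 6.72, so f = 0.02214.
ΔP = f(L/D_h)(ρV²/2) = 0.02214·3.7/0.1346·153.3 = 93.36 Pa.

ΔP ≈ 93.4 Pa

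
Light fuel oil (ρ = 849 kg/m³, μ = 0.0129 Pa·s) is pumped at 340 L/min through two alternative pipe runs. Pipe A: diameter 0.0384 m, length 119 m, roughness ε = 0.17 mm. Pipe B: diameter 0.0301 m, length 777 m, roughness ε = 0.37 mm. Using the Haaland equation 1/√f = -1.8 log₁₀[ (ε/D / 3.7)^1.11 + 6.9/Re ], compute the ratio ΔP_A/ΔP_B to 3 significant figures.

Pipe A: V = Q/A = 0.005667/0.001158 = 4.893 m/s; Re = 1.237e+04; ε/D = 0.00443; Haaland → f = 0.03553; ΔP_A = f(L/D)(ρV²/2) = 1.119e+06 Pa.
Pipe B: V = Q/A = 0.005667/0.0007116 = 7.964 m/s; Re = 1.578e+04; ε/D = 0.0123; Haaland → f = 0.04377; ΔP_B = f(L/D)(ρV²/2) = 3.042e+07 Pa.
ΔP_A/ΔP_B = 1.119e+06/3.042e+07 = 0.0368.

ΔP_A/ΔP_B ≈ 0.0368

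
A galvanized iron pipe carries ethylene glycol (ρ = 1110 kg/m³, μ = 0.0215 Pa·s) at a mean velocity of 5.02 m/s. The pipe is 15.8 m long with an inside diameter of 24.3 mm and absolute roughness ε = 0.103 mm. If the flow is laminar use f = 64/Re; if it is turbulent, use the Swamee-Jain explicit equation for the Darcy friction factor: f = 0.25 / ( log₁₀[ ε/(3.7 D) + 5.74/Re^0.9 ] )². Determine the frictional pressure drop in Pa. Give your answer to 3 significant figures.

Reynolds number Re = ρVD/μ = 1110 · 5.02 · 0.0243 / 0.0215 = 6298.
Re > 4000 → turbulent. Relative roughness ε/D = 0.000103/0.0243 = 0.00424. Swamee-Jain: f = 0.25/(log₁₀[0.00424/3.7 + 5.74/6298^0.9])² = 0.25/(log₁₀[0.00115 + 0.00219])² = 0.25/(-2.477)² = 0.04073.
Darcy-Weisbach: ΔP = f(L/D)(ρV²/2) = 0.04073·(15.8/0.0243)·(1110·5.02²/2) = 0.04073·650.2·1.399e+04 = 3.704e+05 Pa.

ΔP ≈ 370000 Pa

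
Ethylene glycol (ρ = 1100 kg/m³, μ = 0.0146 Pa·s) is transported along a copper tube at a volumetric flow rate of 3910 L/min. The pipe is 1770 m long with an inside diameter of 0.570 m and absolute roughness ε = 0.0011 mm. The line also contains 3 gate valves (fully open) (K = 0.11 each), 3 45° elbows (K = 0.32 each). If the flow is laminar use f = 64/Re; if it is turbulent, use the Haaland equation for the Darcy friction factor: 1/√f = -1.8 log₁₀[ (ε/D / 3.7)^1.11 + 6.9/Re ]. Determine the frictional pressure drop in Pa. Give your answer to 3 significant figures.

Q = 3910 L/min = 3910/60000 = 0.06517 m³/s.
Cross-sectional area A = πD²/4 = π(0.57)²/4 = 0.2552 m²; mean velocity V = Q/A = 0.06517/0.2552 = 0.2554 m/s.
Reynolds number Re = ρVD/μ = 1100 · 0.2554 · 0.57 / 0.0146 = 1.097e+04.
Re > 4000 → turbulent. Relative roughness ε/D = 1.1e-06/0.57 = 1.93e-06. Haaland: 1/√f = -1.8 log₁₀[(1.93e-06/3.7)^1.11 + 6.9/1.097e+04] = -1.8 log₁₀[1.06e-07 + 0.000629] = 5.762, so f = 0.03012.
Total minor-loss coefficient ΣK = 3·0.11 + 3·0.32 = 1.29.
ΔP = [f·L/D + ΣK]·(ρV²/2) = [0.03012·1770/0.57 + 1.29]·(1100·0.2554²/2) = [93.53 + 1.29]·35.87 = 3401 Pa.

ΔP ≈ 3400 Pa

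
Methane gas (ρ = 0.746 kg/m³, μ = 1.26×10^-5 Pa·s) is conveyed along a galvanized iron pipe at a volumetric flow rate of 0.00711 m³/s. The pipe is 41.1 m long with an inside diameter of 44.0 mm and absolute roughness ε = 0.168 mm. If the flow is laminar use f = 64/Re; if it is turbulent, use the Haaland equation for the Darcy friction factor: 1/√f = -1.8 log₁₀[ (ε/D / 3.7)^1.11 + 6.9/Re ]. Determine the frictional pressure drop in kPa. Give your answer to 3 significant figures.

ΔP ≈ 0.265 kPa

Cross-sectional area A = πD²/4 = π(0.044)²/4 = 0.001521 m²; mean velocity V = Q/A = 0.00711/0.001521 = 4.676 m/s.
Reynolds number Re = ρVD/μ = 0.746 · 4.676 · 0.044 / 1.26e-05 = 1.218e+04.
Re > 4000 → turbulent. Relative roughness ε/D = 0.000168/0.044 = 0.00382. Haaland: 1/√f = -1.8 log₁₀[(0.00382/3.7)^1.11 + 6.9/1.218e+04] = -1.8 log₁₀[0.000484 + 0.000566] = 5.361, so f = 0.03479.
Darcy-Weisbach: ΔP = f(L/D)(ρV²/2) = 0.03479·(41.1/0.044)·(0.746·4.676²/2) = 0.03479·934.1·8.156 = 265 Pa.
ΔP = 265 Pa = 0.265 kPa.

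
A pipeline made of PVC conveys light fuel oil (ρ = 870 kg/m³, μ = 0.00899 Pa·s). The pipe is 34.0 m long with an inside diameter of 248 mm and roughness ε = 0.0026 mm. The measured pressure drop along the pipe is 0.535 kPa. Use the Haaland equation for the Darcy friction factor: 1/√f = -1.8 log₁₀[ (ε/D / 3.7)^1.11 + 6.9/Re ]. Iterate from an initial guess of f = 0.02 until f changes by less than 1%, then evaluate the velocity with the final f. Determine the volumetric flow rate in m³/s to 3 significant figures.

Q ≈ 0.0271 m³/s

Rearranging Darcy-Weisbach: V = √(2·ΔP·D/(f·L·ρ)). With ε/D = 2.6e-06/0.248 = 1.05e-05, iterate starting from f = 0.02:
  f = 0.02 → V = √(2·535·0.248/(0.02·34·870)) = 0.6697 m/s; Re = ρVD/μ = 1.607e+04; f → 0.02723
  f = 0.02723 → V = 0.574 m/s; Re = 1.377e+04; f → 0.02835
  f = 0.02835 → V = 0.5625 m/s; Re = 1.35e+04; f → 0.0285
Converged (Δf/f < 1%). With the final f = 0.0285: V = √(2·535·0.248/(0.0285·34·870)) = 0.5611 m/s.
Q = V·A = 0.5611·(π/4·0.248²) = 0.0271 m³/s = 0.0271 m³/s.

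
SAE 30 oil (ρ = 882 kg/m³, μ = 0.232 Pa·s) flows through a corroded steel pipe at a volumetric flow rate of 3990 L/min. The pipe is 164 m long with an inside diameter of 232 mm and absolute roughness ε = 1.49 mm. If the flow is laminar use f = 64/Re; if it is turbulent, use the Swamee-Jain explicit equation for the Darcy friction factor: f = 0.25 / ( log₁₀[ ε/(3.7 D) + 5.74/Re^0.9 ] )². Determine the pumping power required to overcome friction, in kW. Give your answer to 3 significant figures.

Q = 3990 L/min = 3990/60000 = 0.0665 m³/s.
Cross-sectional area A = πD²/4 = π(0.232)²/4 = 0.04227 m²; mean velocity V = Q/A = 0.0665/0.04227 = 1.573 m/s.
Reynolds number Re = ρVD/μ = 882 · 1.573 · 0.232 / 0.232 = 1387.
Re < 2300 → laminar flow, so f = 64/Re = 64/1387 = 0.04613 (the turbulent correlation is not needed).
Darcy-Weisbach: ΔP = f(L/D)(ρV²/2) = 0.04613·(164/0.232)·(882·1.573²/2) = 0.04613·706.9·1091 = 3.558e+04 Pa.
Pumping power P = QΔP = 0.0665·3.558e+04 = 2366 W = 2.37 kW.

P ≈ 2.37 kW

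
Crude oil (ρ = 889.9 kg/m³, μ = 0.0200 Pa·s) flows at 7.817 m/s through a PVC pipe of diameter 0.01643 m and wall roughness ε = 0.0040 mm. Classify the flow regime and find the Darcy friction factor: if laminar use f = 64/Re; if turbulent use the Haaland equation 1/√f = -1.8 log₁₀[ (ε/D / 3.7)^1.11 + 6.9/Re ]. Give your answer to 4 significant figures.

f ≈ 0.03645

Re = ρVD/μ = 889.9·7.817·0.01643/0.02 = 5715.
Re > 4000 → turbulent. ε/D = 4e-06/0.01643 = 0.000243; Haaland: 1/√f = -1.8 log₁₀[2.28e-05 + 0.00121] = 5.238, so f = 0.03645.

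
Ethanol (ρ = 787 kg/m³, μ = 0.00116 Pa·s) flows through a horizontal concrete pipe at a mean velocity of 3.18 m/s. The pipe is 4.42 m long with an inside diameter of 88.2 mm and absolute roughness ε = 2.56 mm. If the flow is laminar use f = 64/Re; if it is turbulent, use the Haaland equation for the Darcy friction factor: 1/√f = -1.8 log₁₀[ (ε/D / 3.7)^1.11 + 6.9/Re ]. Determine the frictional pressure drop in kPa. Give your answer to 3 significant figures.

ΔP ≈ 11.3 kPa

Reynolds number Re = ρVD/μ = 787 · 3.18 · 0.0882 / 0.00116 = 1.903e+05.
Re > 4000 → turbulent. Relative roughness ε/D = 0.00256/0.0882 = 0.029. Haaland: 1/√f = -1.8 log₁₀[(0.029/3.7)^1.11 + 6.9/1.903e+05] = -1.8 log₁₀[0.0046 + 3.63e-05] = 4.201, so f = 0.05668.
Darcy-Weisbach: ΔP = f(L/D)(ρV²/2) = 0.05668·(4.42/0.0882)·(787·3.18²/2) = 0.05668·50.11·3979 = 1.13e+04 Pa.
ΔP = 1.13e+04 Pa = 11.3 kPa.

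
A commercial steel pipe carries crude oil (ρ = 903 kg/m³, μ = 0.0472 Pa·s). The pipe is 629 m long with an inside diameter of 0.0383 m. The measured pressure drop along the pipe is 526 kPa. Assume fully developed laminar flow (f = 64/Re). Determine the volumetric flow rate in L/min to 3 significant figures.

Q ≈ 56.1 L/min

For laminar flow, f = 64/Re with Re = ρVD/μ, so Darcy-Weisbach reduces to ΔP = 32μLV/D². Solving for V: V = ΔP·D²/(32μL) = 5.26e+05·(0.0383)²/(32·0.0472·629) = 0.8122 m/s.
Check: Re = ρVD/μ = 903·0.8122·0.0383/0.0472 = 595.1 < 2300, so the laminar assumption holds.
Q = V·A = 0.8122·(π/4·0.0383²) = 0.0009357 m³/s = 56.1 L/min.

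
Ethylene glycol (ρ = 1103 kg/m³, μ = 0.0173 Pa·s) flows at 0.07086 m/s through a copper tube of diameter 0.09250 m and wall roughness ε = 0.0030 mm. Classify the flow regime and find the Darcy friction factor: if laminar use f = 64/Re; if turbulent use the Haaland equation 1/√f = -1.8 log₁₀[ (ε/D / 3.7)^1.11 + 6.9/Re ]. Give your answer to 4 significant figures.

Re = ρVD/μ = 1103·0.07086·0.0925/0.0173 = 417.9.
Re < 2300 → laminar, so f = 64/Re = 0.1531 (roughness is irrelevant in laminar flow).

f ≈ 0.1531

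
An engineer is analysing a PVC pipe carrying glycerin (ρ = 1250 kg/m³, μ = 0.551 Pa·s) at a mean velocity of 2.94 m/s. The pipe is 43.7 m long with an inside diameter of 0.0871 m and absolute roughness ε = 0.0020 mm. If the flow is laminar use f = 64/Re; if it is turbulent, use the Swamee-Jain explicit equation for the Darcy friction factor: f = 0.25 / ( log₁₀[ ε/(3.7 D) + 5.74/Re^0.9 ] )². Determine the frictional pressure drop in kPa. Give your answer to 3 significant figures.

Reynolds number Re = ρVD/μ = 1250 · 2.94 · 0.0871 / 0.551 = 580.9.
Re < 2300 → laminar flow, so f = 64/Re = 64/580.9 = 0.1102 (the turbulent correlation is not needed).
Darcy-Weisbach: ΔP = f(L/D)(ρV²/2) = 0.1102·(43.7/0.0871)·(1250·2.94²/2) = 0.1102·501.7·5402 = 2.986e+05 Pa.
ΔP = 2.986e+05 Pa = 299 kPa.

ΔP ≈ 299 kPa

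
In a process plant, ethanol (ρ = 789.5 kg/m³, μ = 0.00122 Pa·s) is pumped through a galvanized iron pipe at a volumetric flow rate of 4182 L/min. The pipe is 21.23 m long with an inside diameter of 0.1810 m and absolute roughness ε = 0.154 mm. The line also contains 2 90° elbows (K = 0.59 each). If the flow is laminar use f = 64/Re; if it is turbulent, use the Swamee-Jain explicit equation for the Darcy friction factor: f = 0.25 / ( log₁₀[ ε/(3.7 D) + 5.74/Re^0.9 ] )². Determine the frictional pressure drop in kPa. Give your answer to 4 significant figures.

ΔP ≈ 10.23 kPa

Q = 4182 L/min = 4182/60000 = 0.0697 m³/s.
Cross-sectional area A = πD²/4 = π(0.181)²/4 = 0.02573 m²; mean velocity V = Q/A = 0.0697/0.02573 = 2.709 m/s.
Reynolds number Re = ρVD/μ = 789.5 · 2.709 · 0.181 / 0.00122 = 3.173e+05.
Re > 4000 → turbulent. Relative roughness ε/D = 0.000154/0.181 = 0.000851. Swamee-Jain: f = 0.25/(log₁₀[0.000851/3.7 + 5.74/3.173e+05^0.9])² = 0.25/(log₁₀[0.00023 + 6.42e-05])² = 0.25/(-3.531)² = 0.02005.
Total minor-loss coefficient ΣK = 2·0.59 = 1.18.
ΔP = [f·L/D + ΣK]·(ρV²/2) = [0.02005·21.23/0.181 + 1.18]·(789.5·2.709²/2) = [2.351 + 1.18]·2897 = 1.023e+04 Pa.
ΔP = 1.023e+04 Pa = 10.23 kPa.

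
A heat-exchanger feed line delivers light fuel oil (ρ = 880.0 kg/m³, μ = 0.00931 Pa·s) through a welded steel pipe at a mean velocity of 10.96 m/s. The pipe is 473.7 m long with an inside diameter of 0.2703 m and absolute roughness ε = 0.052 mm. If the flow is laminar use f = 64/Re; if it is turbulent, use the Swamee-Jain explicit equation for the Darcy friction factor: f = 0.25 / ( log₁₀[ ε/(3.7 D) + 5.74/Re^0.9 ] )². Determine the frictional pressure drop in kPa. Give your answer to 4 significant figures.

Reynolds number Re = ρVD/μ = 880 · 10.96 · 0.2703 / 0.00931 = 2.8e+05.
Re > 4000 → turbulent. Relative roughness ε/D = 5.2e-05/0.2703 = 0.000192. Swamee-Jain: f = 0.25/(log₁₀[0.000192/3.7 + 5.74/2.8e+05^0.9])² = 0.25/(log₁₀[5.2e-05 + 7.19e-05])² = 0.25/(-3.907)² = 0.01638.
Darcy-Weisbach: ΔP = f(L/D)(ρV²/2) = 0.01638·(473.7/0.2703)·(880·10.96²/2) = 0.01638·1752·5.285e+04 = 1.517e+06 Pa.
ΔP = 1.517e+06 Pa = 1517 kPa.

ΔP ≈ 1517 kPa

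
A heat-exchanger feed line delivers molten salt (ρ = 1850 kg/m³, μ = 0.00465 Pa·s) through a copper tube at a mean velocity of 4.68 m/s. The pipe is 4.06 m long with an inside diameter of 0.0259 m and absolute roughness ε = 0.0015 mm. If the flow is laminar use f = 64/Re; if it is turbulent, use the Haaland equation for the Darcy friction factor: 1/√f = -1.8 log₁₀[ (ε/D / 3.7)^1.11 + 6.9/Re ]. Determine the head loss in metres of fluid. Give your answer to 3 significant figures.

h_f ≈ 3.68 m

Reynolds number Re = ρVD/μ = 1850 · 4.68 · 0.0259 / 0.00465 = 4.822e+04.
Re > 4000 → turbulent. Relative roughness ε/D = 1.5e-06/0.0259 = 5.79e-05. Haaland: 1/√f = -1.8 log₁₀[(5.79e-05/3.7)^1.11 + 6.9/4.822e+04] = -1.8 log₁₀[4.63e-06 + 0.000143] = 6.895, so f = 0.02103.
Darcy-Weisbach: ΔP = f(L/D)(ρV²/2) = 0.02103·(4.06/0.0259)·(1850·4.68²/2) = 0.02103·156.8·2.026e+04 = 6.68e+04 Pa.
Head loss h_f = ΔP/(ρg) = 6.68e+04/(1850·9.81) = 3.68 m.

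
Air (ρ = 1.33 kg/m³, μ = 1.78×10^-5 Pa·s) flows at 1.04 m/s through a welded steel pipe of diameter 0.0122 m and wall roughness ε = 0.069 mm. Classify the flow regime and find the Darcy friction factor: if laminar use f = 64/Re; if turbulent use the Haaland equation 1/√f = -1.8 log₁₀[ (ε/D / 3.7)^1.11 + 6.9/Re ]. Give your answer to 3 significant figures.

f ≈ 0.0675

Re = ρVD/μ = 1.33·1.04·0.0122/1.78e-05 = 948.
Re < 2300 → laminar, so f = 64/Re = 0.06751 (roughness is irrelevant in laminar flow).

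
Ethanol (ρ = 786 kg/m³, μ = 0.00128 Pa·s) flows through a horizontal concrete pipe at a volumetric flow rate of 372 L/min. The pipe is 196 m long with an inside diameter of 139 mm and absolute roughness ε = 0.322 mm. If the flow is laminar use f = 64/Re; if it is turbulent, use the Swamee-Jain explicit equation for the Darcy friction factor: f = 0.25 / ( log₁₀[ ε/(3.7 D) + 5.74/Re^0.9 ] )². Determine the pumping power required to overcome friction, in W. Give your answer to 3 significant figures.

Q = 372 L/min = 372/60000 = 0.0062 m³/s.
Cross-sectional area A = πD²/4 = π(0.139)²/4 = 0.01517 m²; mean velocity V = Q/A = 0.0062/0.01517 = 0.4086 m/s.
Reynolds number Re = ρVD/μ = 786 · 0.4086 · 0.139 / 0.00128 = 3.487e+04.
Re > 4000 → turbulent. Relative roughness ε/D = 0.000322/0.139 = 0.00232. Swamee-Jain: f = 0.25/(log₁₀[0.00232/3.7 + 5.74/3.487e+04^0.9])² = 0.25/(log₁₀[0.000626 + 0.000468])² = 0.25/(-2.961)² = 0.02852.
Darcy-Weisbach: ΔP = f(L/D)(ρV²/2) = 0.02852·(196/0.139)·(786·0.4086²/2) = 0.02852·1410·65.61 = 2638 Pa.
Pumping power P = QΔP = 0.0062·2638 = 16.36 W = 16.4 W.

P ≈ 16.4 W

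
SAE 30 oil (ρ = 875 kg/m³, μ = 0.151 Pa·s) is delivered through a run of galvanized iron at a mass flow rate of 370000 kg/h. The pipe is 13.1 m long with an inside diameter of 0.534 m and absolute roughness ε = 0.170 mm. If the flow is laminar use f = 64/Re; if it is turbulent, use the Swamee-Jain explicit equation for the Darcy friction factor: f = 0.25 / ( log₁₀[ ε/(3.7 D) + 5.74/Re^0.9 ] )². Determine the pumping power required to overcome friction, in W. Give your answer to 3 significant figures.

ṁ = 370000 kg/h = 370000/3600 = 102.8 kg/s.
A = πD²/4 = π(0.534)²/4 = 0.224 m²; mean velocity V = ṁ/(ρA) = 102.8/(875 · 0.224) = 0.5245 m/s.
Reynolds number Re = ρVD/μ = 875 · 0.5245 · 0.534 / 0.151 = 1623.
Re < 2300 → laminar flow, so f = 64/Re = 64/1623 = 0.03944 (the turbulent correlation is not needed).
Darcy-Weisbach: ΔP = f(L/D)(ρV²/2) = 0.03944·(13.1/0.534)·(875·0.5245²/2) = 0.03944·24.53·120.3 = 116.4 Pa.
Q = ṁ/ρ = 102.8/875 = 0.1175 m³/s.
Pumping power P = QΔP = 0.1175·116.4 = 13.67 W = 13.7 W.

P ≈ 13.7 W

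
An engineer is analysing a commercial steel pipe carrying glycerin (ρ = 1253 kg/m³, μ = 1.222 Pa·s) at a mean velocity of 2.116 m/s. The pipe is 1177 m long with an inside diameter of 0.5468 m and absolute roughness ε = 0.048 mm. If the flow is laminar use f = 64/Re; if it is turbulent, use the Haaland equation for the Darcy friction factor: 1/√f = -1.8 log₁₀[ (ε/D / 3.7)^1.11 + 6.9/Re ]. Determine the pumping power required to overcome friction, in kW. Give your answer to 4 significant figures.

Reynolds number Re = ρVD/μ = 1253 · 2.116 · 0.5468 / 1.22 = 1186.
Re < 2300 → laminar flow, so f = 64/Re = 64/1186 = 0.05395 (the turbulent correlation is not needed).
Darcy-Weisbach: ΔP = f(L/D)(ρV²/2) = 0.05395·(1177/0.5468)·(1253·2.116²/2) = 0.05395·2153·2805 = 3.257e+05 Pa.
Q = V·A = 2.116·0.2348 = 0.4969 m³/s.
Pumping power P = QΔP = 0.4969·3.257e+05 = 161850 W = 161.9 kW.

P ≈ 161.9 kW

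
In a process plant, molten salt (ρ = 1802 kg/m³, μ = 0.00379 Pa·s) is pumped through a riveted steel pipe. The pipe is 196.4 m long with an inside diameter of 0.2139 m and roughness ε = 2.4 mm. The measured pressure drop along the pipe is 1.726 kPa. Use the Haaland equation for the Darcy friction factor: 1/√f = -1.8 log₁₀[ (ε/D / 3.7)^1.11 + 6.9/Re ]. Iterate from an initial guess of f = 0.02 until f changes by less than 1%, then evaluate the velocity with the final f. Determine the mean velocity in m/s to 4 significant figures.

V ≈ 0.2236 m/s

Rearranging Darcy-Weisbach: V = √(2·ΔP·D/(f·L·ρ)). With ε/D = 0.0024/0.2139 = 0.0112, iterate starting from f = 0.02:
  f = 0.02 → V = √(2·1726·0.2139/(0.02·196.4·1802)) = 0.323 m/s; Re = ρVD/μ = 3.285e+04; f → 0.04106
  f = 0.04106 → V = 0.2254 m/s; Re = 2.293e+04; f → 0.0417
  f = 0.0417 → V = 0.2237 m/s; Re = 2.275e+04; f → 0.04172
Converged (Δf/f < 1%). With the final f = 0.04172: V = √(2·1726·0.2139/(0.04172·196.4·1802)) = 0.2236 m/s.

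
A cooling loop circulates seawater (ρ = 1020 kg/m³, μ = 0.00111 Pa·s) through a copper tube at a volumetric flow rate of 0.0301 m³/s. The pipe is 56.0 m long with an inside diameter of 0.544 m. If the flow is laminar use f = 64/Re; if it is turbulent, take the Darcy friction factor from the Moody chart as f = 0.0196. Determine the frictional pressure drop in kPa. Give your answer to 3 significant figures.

Cross-sectional area A = πD²/4 = π(0.544)²/4 = 0.2324 m²; mean velocity V = Q/A = 0.0301/0.2324 = 0.1295 m/s.
Reynolds number Re = ρVD/μ = 1020 · 0.1295 · 0.544 / 0.00111 = 6.474e+04.
Re > 4000 → turbulent; use the Moody-chart value f = 0.0196.
Darcy-Weisbach: ΔP = f(L/D)(ρV²/2) = 0.0196·(56/0.544)·(1020·0.1295²/2) = 0.0196·102.9·8.553 = 17.26 Pa.
ΔP = 17.26 Pa = 0.0173 kPa.

ΔP ≈ 0.0173 kPa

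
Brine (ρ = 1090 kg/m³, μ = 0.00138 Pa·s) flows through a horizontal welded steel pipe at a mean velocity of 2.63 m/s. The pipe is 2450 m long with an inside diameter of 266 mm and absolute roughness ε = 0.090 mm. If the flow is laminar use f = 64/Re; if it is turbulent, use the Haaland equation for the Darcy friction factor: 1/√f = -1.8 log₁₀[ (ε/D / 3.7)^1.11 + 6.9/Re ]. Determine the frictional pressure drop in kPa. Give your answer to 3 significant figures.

ΔP ≈ 568 kPa

Reynolds number Re = ρVD/μ = 1090 · 2.63 · 0.266 / 0.00138 = 5.526e+05.
Re > 4000 → turbulent. Relative roughness ε/D = 9e-05/0.266 = 0.000338. Haaland: 1/√f = -1.8 log₁₀[(0.000338/3.7)^1.11 + 6.9/5.526e+05] = -1.8 log₁₀[3.29e-05 + 1.25e-05] = 7.818, so f = 0.01636.
Darcy-Weisbach: ΔP = f(L/D)(ρV²/2) = 0.01636·(2450/0.266)·(1090·2.63²/2) = 0.01636·9211·3770 = 5.681e+05 Pa.
ΔP = 5.681e+05 Pa = 568 kPa.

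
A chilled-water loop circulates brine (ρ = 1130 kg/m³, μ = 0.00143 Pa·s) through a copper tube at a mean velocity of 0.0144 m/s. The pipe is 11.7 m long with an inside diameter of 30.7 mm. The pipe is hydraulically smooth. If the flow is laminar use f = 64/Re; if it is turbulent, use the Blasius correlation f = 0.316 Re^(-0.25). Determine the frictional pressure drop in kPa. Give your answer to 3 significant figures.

Reynolds number Re = ρVD/μ = 1130 · 0.0144 · 0.0307 / 0.00143 = 349.3.
Re < 2300 → laminar flow, so f = 64/Re = 64/349.3 = 0.1832 (the turbulent correlation is not needed).
Darcy-Weisbach: ΔP = f(L/D)(ρV²/2) = 0.1832·(11.7/0.0307)·(1130·0.0144²/2) = 0.1832·381.1·0.1172 = 8.18 Pa.
ΔP = 8.18 Pa = 0.00818 kPa.

ΔP ≈ 0.00818 kPa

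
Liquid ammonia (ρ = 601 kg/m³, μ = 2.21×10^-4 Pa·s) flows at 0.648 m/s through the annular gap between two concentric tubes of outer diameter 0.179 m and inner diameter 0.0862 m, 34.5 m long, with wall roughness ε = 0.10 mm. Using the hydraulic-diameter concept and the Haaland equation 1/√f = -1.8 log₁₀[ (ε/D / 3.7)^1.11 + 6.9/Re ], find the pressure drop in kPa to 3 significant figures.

Hydraulic diameter D_h = 4A/P = D_o - D_i = 0.179 - 0.0862 = 0.0928 m.
Re = ρVD_h/μ = 601·0.648·0.0928/0.000221 = 1.635e+05.
ε/D_h = 0.0001/0.0928 = 0.00108; Haaland gives 1/√f = -1.8 log₁₀[0.000119+4.22e-05] = 6.827, so f = 0.02146.
ΔP = f(L/D_h)(ρV²/2) = 0.02146·34.5/0.0928·126.2 = 1006 Pa.
ΔP = 1.01 kPa.

ΔP ≈ 1.01 kPa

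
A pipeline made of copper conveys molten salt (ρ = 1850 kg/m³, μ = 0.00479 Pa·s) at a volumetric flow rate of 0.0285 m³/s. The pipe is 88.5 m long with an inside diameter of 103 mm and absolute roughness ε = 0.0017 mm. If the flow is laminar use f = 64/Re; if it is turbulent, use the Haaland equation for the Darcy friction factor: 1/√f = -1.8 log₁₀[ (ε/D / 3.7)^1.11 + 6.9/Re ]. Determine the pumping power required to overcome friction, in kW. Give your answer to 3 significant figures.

P ≈ 4.45 kW

Cross-sectional area A = πD²/4 = π(0.103)²/4 = 0.008332 m²; mean velocity V = Q/A = 0.0285/0.008332 = 3.42 m/s.
Reynolds number Re = ρVD/μ = 1850 · 3.42 · 0.103 / 0.00479 = 1.361e+05.
Re > 4000 → turbulent. Relative roughness ε/D = 1.7e-06/0.103 = 1.65e-05. Haaland: 1/√f = -1.8 log₁₀[(1.65e-05/3.7)^1.11 + 6.9/1.361e+05] = -1.8 log₁₀[1.15e-06 + 5.07e-05] = 7.713, so f = 0.01681.
Darcy-Weisbach: ΔP = f(L/D)(ρV²/2) = 0.01681·(88.5/0.103)·(1850·3.42²/2) = 0.01681·859.2·1.082e+04 = 1.563e+05 Pa.
Pumping power P = QΔP = 0.0285·1.563e+05 = 4454 W = 4.45 kW.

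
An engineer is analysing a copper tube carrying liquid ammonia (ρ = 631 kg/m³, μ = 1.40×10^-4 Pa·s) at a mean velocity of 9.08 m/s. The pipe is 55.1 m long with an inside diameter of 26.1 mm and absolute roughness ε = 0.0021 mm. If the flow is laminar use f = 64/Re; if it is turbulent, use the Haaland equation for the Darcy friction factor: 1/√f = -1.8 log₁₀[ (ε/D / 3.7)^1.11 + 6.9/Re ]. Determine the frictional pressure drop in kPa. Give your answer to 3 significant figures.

Reynolds number Re = ρVD/μ = 631 · 9.08 · 0.0261 / 0.00014 = 1.068e+06.
Re > 4000 → turbulent. Relative roughness ε/D = 2.1e-06/0.0261 = 8.05e-05. Haaland: 1/√f = -1.8 log₁₀[(8.05e-05/3.7)^1.11 + 6.9/1.068e+06] = -1.8 log₁₀[6.68e-06 + 6.46e-06] = 8.787, so f = 0.01295.
Darcy-Weisbach: ΔP = f(L/D)(ρV²/2) = 0.01295·(55.1/0.0261)·(631·9.08²/2) = 0.01295·2111·2.601e+04 = 7.112e+05 Pa.
ΔP = 7.112e+05 Pa = 711 kPa.

ΔP ≈ 711 kPa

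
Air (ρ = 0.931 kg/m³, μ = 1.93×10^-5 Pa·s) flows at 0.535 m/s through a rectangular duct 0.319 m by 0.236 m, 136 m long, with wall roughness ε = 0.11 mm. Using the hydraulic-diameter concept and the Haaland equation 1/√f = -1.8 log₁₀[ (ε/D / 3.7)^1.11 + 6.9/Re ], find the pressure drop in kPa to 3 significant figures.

ΔP ≈ 0.00231 kPa

Hydraulic diameter D_h = 4A/P = 4·(0.319·0.236)/(2·(0.319+0.236)) = 0.3011/1.11 = 0.2713 m.
Re = ρVD_h/μ = 0.931·0.535·0.2713/1.93e-05 = 7001.
ε/D_h = 0.00011/0.2713 = 0.000405; Haaland gives 1/√f = -1.8 log₁₀[4.02e-05+0.000986] = 5.38, so f = 0.03455.
ΔP = f(L/D_h)(ρV²/2) = 0.03455·136/0.2713·0.1332 = 2.307 Pa.
ΔP = 0.00231 kPa.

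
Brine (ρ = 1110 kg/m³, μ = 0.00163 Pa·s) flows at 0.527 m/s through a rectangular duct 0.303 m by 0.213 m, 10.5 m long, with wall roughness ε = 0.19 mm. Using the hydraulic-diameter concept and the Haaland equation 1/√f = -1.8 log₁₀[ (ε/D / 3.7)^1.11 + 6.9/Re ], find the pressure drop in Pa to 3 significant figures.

Hydraulic diameter D_h = 4A/P = 4·(0.303·0.213)/(2·(0.303+0.213)) = 0.2582/1.032 = 0.2502 m.
Re = ρVD_h/μ = 1110·0.527·0.2502/0.00163 = 8.977e+04.
ε/D_h = 0.00019/0.2502 = 0.00076; Haaland gives 1/√f = -1.8 log₁₀[8.07e-05+7.69e-05] = 6.845, so f = 0.02134.
ΔP = f(L/D_h)(ρV²/2) = 0.02134·10.5/0.2502·154.1 = 138.1 Pa.

ΔP ≈ 138 Pa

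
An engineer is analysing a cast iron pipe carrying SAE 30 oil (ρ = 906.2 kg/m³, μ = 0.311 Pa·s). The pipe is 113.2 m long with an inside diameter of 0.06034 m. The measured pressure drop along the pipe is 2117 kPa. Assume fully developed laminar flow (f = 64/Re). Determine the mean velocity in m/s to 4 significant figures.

V ≈ 6.842 m/s

For laminar flow, f = 64/Re with Re = ρVD/μ, so Darcy-Weisbach reduces to ΔP = 32μLV/D². Solving for V: V = ΔP·D²/(32μL) = 2.117e+06·(0.06034)²/(32·0.311·113.2) = 6.842 m/s.
Check: Re = ρVD/μ = 906.2·6.842·0.06034/0.311 = 1203 < 2300, so the laminar assumption holds.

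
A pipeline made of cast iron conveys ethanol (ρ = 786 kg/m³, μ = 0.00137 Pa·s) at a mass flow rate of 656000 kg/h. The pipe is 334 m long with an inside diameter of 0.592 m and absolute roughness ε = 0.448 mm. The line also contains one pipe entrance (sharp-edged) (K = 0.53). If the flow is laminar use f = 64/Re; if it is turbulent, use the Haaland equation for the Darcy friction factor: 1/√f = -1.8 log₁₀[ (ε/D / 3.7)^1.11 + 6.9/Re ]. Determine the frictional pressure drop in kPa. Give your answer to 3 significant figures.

ΔP ≈ 3.21 kPa

ṁ = 656000 kg/h = 656000/3600 = 182.2 kg/s.
A = πD²/4 = π(0.592)²/4 = 0.2753 m²; mean velocity V = ṁ/(ρA) = 182.2/(786 · 0.2753) = 0.8423 m/s.
Reynolds number Re = ρVD/μ = 786 · 0.8423 · 0.592 / 0.00137 = 2.861e+05.
Re > 4000 → turbulent. Relative roughness ε/D = 0.000448/0.592 = 0.000757. Haaland: 1/√f = -1.8 log₁₀[(0.000757/3.7)^1.11 + 6.9/2.861e+05] = -1.8 log₁₀[8.03e-05 + 2.41e-05] = 7.166, so f = 0.01947.
Total minor-loss coefficient ΣK = 1·0.53 = 0.53.
ΔP = [f·L/D + ΣK]·(ρV²/2) = [0.01947·334/0.592 + 0.53]·(786·0.8423²/2) = [10.99 + 0.53]·278.8 = 3211 Pa.
ΔP = 3211 Pa = 3.21 kPa.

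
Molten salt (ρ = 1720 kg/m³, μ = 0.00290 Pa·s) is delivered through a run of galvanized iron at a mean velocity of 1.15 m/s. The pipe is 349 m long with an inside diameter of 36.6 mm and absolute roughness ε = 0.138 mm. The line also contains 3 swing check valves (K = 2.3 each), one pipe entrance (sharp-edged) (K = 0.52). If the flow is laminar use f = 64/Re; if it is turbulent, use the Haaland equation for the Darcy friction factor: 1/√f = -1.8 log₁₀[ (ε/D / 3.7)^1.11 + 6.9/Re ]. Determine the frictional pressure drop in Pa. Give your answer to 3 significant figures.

ΔP ≈ 352000 Pa

Reynolds number Re = ρVD/μ = 1720 · 1.15 · 0.0366 / 0.0029 = 2.496e+04.
Re > 4000 → turbulent. Relative roughness ε/D = 0.000138/0.0366 = 0.00377. Haaland: 1/√f = -1.8 log₁₀[(0.00377/3.7)^1.11 + 6.9/2.496e+04] = -1.8 log₁₀[0.000478 + 0.000276] = 5.621, so f = 0.03165.
Total minor-loss coefficient ΣK = 3·2.3 + 1·0.52 = 7.42.
ΔP = [f·L/D + ΣK]·(ρV²/2) = [0.03165·349/0.0366 + 7.42]·(1720·1.15²/2) = [301.8 + 7.42]·1137 = 3.517e+05 Pa.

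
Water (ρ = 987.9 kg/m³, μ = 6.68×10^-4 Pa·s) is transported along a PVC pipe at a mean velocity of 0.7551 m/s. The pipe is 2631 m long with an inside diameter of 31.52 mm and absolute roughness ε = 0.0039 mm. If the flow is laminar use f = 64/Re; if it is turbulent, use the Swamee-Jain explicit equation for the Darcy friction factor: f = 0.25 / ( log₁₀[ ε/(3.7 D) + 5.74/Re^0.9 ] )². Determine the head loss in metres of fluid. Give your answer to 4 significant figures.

Reynolds number Re = ρVD/μ = 987.9 · 0.7551 · 0.03152 / 0.000668 = 3.52e+04.
Re > 4000 → turbulent. Relative roughness ε/D = 3.9e-06/0.03152 = 0.000124. Swamee-Jain: f = 0.25/(log₁₀[0.000124/3.7 + 5.74/3.52e+04^0.9])² = 0.25/(log₁₀[3.34e-05 + 0.000465])² = 0.25/(-3.303)² = 0.02292.
Darcy-Weisbach: ΔP = f(L/D)(ρV²/2) = 0.02292·(2631/0.03152)·(987.9·0.7551²/2) = 0.02292·8.347e+04·281.6 = 5.388e+05 Pa.
Head loss h_f = ΔP/(ρg) = 5.388e+05/(987.9·9.81) = 55.59 m.

h_f ≈ 55.59 m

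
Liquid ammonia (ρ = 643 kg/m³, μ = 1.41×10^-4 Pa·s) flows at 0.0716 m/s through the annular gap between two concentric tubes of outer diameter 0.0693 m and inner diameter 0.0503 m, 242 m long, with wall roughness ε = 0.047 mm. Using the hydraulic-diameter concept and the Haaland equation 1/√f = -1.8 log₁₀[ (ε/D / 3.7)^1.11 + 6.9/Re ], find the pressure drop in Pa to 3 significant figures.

Hydraulic diameter D_h = 4A/P = D_o - D_i = 0.0693 - 0.0503 = 0.019 m.
Re = ρVD_h/μ = 643·0.0716·0.019/0.000141 = 6204.
ε/D_h = 4.7e-05/0.019 = 0.00247; Haaland gives 1/√f = -1.8 log₁₀[0.000299+0.00111] = 5.131, so f = 0.03799.
ΔP = f(L/D_h)(ρV²/2) = 0.03799·242/0.019·1.648 = 797.5 Pa.

ΔP ≈ 797 Pa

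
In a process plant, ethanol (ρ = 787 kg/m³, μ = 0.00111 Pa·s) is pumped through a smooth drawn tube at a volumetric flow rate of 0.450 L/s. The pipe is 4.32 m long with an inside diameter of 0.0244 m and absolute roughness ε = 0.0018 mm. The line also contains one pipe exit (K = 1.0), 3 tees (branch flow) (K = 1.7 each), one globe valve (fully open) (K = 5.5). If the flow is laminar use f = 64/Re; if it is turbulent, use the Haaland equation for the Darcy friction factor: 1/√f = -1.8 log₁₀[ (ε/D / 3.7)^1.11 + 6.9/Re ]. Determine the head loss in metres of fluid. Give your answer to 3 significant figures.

Q = 0.450 L/s = 0.450/1000 = 0.00045 m³/s.
Cross-sectional area A = πD²/4 = π(0.0244)²/4 = 0.0004676 m²; mean velocity V = Q/A = 0.00045/0.0004676 = 0.9624 m/s.
Reynolds number Re = ρVD/μ = 787 · 0.9624 · 0.0244 / 0.00111 = 1.665e+04.
Re > 4000 → turbulent. Relative roughness ε/D = 1.8e-06/0.0244 = 7.38e-05. Haaland: 1/√f = -1.8 log₁₀[(7.38e-05/3.7)^1.11 + 6.9/1.665e+04] = -1.8 log₁₀[6.06e-06 + 0.000414] = 6.077, so f = 0.02708.
Total minor-loss coefficient ΣK = 1·1 + 3·1.7 + 1·5.5 = 11.6.
ΔP = [f·L/D + ΣK]·(ρV²/2) = [0.02708·4.32/0.0244 + 11.6]·(787·0.9624²/2) = [4.794 + 11.6]·364.4 = 5975 Pa.
Head loss h_f = ΔP/(ρg) = 5975/(787·9.81) = 0.774 m.

h_f ≈ 0.774 m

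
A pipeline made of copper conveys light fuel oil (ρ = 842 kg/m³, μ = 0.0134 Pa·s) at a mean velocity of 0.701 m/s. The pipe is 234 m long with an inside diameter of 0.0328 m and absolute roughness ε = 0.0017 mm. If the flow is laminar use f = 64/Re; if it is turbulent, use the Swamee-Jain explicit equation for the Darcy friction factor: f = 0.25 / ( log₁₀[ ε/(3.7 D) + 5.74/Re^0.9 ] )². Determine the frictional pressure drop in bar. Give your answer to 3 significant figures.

Reynolds number Re = ρVD/μ = 842 · 0.701 · 0.0328 / 0.0134 = 1445.
Re < 2300 → laminar flow, so f = 64/Re = 64/1445 = 0.0443 (the turbulent correlation is not needed).
Darcy-Weisbach: ΔP = f(L/D)(ρV²/2) = 0.0443·(234/0.0328)·(842·0.701²/2) = 0.0443·7134·206.9 = 6.538e+04 Pa.
ΔP = 6.538e+04 Pa = 0.654 bar.

ΔP ≈ 0.654 bar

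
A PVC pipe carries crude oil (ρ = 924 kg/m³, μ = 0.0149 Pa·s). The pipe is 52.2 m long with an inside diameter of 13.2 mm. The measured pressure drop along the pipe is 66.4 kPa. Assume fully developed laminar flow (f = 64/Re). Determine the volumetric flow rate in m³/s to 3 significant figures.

For laminar flow, f = 64/Re with Re = ρVD/μ, so Darcy-Weisbach reduces to ΔP = 32μLV/D². Solving for V: V = ΔP·D²/(32μL) = 6.64e+04·(0.0132)²/(32·0.0149·52.2) = 0.4648 m/s.
Check: Re = ρVD/μ = 924·0.4648·0.0132/0.0149 = 380.5 < 2300, so the laminar assumption holds.
Q = V·A = 0.4648·(π/4·0.0132²) = 6.361e-05 m³/s = 6.36×10^-5 m³/s.

Q ≈ 6.36×10^-5 m³/s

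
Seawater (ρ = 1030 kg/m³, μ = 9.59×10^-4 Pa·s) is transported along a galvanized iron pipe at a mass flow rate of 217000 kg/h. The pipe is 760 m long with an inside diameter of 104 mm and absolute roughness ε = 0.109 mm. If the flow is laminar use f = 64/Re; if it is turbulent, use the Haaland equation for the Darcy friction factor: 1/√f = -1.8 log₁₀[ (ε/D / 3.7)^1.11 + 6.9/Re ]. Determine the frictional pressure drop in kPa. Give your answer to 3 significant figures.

ṁ = 217000 kg/h = 217000/3600 = 60.28 kg/s.
A = πD²/4 = π(0.104)²/4 = 0.008495 m²; mean velocity V = ṁ/(ρA) = 60.28/(1030 · 0.008495) = 6.889 m/s.
Reynolds number Re = ρVD/μ = 1030 · 6.889 · 0.104 / 0.000959 = 7.695e+05.
Re > 4000 → turbulent. Relative roughness ε/D = 0.000109/0.104 = 0.00105. Haaland: 1/√f = -1.8 log₁₀[(0.00105/3.7)^1.11 + 6.9/7.695e+05] = -1.8 log₁₀[0.000115 + 8.97e-06] = 7.03, so f = 0.02023.
Darcy-Weisbach: ΔP = f(L/D)(ρV²/2) = 0.02023·(760/0.104)·(1030·6.889²/2) = 0.02023·7308·2.444e+04 = 3.614e+06 Pa.
ΔP = 3.614e+06 Pa = 3610 kPa.

ΔP ≈ 3610 kPa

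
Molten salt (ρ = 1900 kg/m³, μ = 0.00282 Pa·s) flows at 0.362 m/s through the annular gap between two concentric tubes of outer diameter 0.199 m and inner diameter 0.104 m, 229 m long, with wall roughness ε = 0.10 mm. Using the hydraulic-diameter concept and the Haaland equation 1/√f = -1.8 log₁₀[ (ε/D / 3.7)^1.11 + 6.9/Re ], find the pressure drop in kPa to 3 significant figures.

Hydraulic diameter D_h = 4A/P = D_o - D_i = 0.199 - 0.104 = 0.095 m.
Re = ρVD_h/μ = 1900·0.362·0.095/0.00282 = 2.317e+04.
ε/D_h = 0.0001/0.095 = 0.00105; Haaland gives 1/√f = -1.8 log₁₀[0.000116+0.000298] = 6.09, so f = 0.02696.
ΔP = f(L/D_h)(ρV²/2) = 0.02696·229/0.095·124.5 = 8091 Pa.
ΔP = 8.09 kPa.

ΔP ≈ 8.09 kPa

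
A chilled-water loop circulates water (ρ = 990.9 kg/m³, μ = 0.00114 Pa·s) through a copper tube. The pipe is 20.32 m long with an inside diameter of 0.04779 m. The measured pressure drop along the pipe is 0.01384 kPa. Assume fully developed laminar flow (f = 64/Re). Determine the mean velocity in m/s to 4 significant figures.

For laminar flow, f = 64/Re with Re = ρVD/μ, so Darcy-Weisbach reduces to ΔP = 32μLV/D². Solving for V: V = ΔP·D²/(32μL) = 13.84·(0.04779)²/(32·0.00114·20.32) = 0.04264 m/s.
Check: Re = ρVD/μ = 990.9·0.04264·0.04779/0.00114 = 1771 < 2300, so the laminar assumption holds.

V ≈ 0.04264 m/s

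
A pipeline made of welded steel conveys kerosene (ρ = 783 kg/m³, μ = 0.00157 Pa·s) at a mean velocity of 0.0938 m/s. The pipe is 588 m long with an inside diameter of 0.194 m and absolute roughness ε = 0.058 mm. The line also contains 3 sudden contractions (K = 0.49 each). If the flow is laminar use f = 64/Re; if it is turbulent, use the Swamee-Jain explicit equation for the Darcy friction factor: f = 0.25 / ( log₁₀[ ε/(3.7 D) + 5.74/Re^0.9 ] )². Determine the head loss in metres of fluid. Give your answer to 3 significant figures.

h_f ≈ 0.0446 m

Reynolds number Re = ρVD/μ = 783 · 0.0938 · 0.194 / 0.00157 = 9075.
Re > 4000 → turbulent. Relative roughness ε/D = 5.8e-05/0.194 = 0.000299. Swamee-Jain: f = 0.25/(log₁₀[0.000299/3.7 + 5.74/9075^0.9])² = 0.25/(log₁₀[8.08e-05 + 0.00157])² = 0.25/(-2.781)² = 0.03232.
Total minor-loss coefficient ΣK = 3·0.49 = 1.47.
ΔP = [f·L/D + ΣK]·(ρV²/2) = [0.03232·588/0.194 + 1.47]·(783·0.0938²/2) = [97.95 + 1.47]·3.445 = 342.4 Pa.
Head loss h_f = ΔP/(ρg) = 342.4/(783·9.81) = 0.0446 m.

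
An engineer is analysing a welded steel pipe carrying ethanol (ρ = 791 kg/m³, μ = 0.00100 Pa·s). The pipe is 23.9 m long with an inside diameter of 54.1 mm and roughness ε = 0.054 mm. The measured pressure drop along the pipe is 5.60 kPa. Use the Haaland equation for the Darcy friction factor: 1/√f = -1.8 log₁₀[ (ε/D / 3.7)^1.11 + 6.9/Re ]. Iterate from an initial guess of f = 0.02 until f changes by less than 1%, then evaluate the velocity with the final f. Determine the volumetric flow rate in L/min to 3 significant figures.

Rearranging Darcy-Weisbach: V = √(2·ΔP·D/(f·L·ρ)). With ε/D = 5.4e-05/0.0541 = 0.000998, iterate starting from f = 0.02:
  f = 0.02 → V = √(2·5600·0.0541/(0.02·23.9·791)) = 1.266 m/s; Re = ρVD/μ = 5.417e+04; f → 0.02348
  f = 0.02348 → V = 1.168 m/s; Re = 5e+04; f → 0.02372
  f = 0.02372 → V = 1.162 m/s; Re = 4.974e+04; f → 0.02374
Converged (Δf/f < 1%). With the final f = 0.02374: V = √(2·5600·0.0541/(0.02374·23.9·791)) = 1.162 m/s.
Q = V·A = 1.162·(π/4·0.0541²) = 0.002671 m³/s = 160 L/min.

Q ≈ 160 L/min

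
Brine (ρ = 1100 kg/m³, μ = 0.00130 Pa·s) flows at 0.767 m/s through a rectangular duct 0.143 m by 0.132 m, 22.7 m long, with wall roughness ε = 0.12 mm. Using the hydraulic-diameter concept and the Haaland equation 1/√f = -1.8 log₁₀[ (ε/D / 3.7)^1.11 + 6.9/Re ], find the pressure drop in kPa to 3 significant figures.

Hydraulic diameter D_h = 4A/P = 4·(0.143·0.132)/(2·(0.143+0.132)) = 0.0755/0.55 = 0.1373 m.
Re = ρVD_h/μ = 1100·0.767·0.1373/0.0013 = 8.909e+04.
ε/D_h = 0.00012/0.1373 = 0.000874; Haaland gives 1/√f = -1.8 log₁₀[9.43e-05+7.74e-05] = 6.777, so f = 0.02177.
ΔP = f(L/D_h)(ρV²/2) = 0.02177·22.7/0.1373·323.6 = 1165 Pa.
ΔP = 1.16 kPa.

ΔP ≈ 1.16 kPa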